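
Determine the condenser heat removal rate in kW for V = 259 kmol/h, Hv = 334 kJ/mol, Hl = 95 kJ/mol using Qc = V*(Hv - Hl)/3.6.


Qc = 259 * (334 - 95) / 3.6 = 259 * 239 / 3.6 = 17190

17190 kW


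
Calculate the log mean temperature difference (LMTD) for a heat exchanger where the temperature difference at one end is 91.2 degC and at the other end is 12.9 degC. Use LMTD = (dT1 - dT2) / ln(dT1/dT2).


LMTD = (dT1 - dT2) / ln(dT1/dT2)
= (91.2 - 12.9) / ln(91.2 / 12.9) = 78.3 / 1.95583 = 40.03

40.03 degC


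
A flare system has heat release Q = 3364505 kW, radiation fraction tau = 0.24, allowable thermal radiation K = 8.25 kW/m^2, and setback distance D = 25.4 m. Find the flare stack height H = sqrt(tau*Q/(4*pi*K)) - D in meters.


tau*Q/(4*pi*K) = 0.24 * 3364505 / (4 * pi * 8.25) = 7788.77
sqrt(7788.77) = 88.254
H = 88.254 - 25.4 = 62.85

62.85 m


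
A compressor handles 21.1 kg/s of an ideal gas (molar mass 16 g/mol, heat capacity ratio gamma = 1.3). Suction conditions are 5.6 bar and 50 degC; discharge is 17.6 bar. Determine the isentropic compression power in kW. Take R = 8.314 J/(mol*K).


Isentropic work: W = m*(gamma/(gamma-1))*(R*T1/MW)*((P2/P1)^((gamma-1)/gamma) - 1)
T1 = 50 + 273.15 = 323.15 K
Pressure ratio = 17.6 / 5.6 = 3.14286
Exponent = (1.3 - 1)/1.3 = 0.230769
(P2/P1)^exp - 1 = 3.14286^0.230769 - 1 = 0.302468
W = 21.1 * 1.3 / 0.3 * 8.314 * 323.15 / 16 * 0.302468 = 4644

4644 kW


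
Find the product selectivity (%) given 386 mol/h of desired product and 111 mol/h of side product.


Selectivity = desired / (desired + undesired) * 100
Total products = 386 + 111 = 497 mol/h
S = 386 / 497 * 100
= 0.7767 * 100
= 77.67 %

77.67 %


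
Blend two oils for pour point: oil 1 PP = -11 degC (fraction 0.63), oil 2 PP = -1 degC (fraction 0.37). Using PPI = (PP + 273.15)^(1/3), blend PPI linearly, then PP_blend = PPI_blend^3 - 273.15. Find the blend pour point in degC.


PPI_1 = (-11 + 273.15)^(1/3) = 6.400049
PPI_2 = (-1 + 273.15)^(1/3) = 6.480414
PPI_blend = 0.63 * 6.400049 + 0.37 * 6.480414 = 6.429784
PP_blend = 6.429784^3 - 273.15 = 265.8209 - 273.15 = -7.33

-7.33 degC


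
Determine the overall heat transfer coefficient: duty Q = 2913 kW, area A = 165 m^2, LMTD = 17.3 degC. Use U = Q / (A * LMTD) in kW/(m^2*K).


From Q = U*A*LMTD, U = Q / (A * LMTD)
U = 2913 / (165 * 17.3) = 2913 / 2854.5 = 1.020

1.020 kW/(m^2*K)


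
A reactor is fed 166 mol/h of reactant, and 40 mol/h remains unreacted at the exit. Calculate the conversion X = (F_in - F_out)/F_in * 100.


X = (F_in - F_out) / F_in * 100
Moles reacted = 166 - 40 = 126
X = 126 / 166 * 100
= 0.7590 * 100
= 75.90 %

75.90 %


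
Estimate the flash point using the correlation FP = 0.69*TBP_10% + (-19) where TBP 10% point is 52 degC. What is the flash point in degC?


FP = 0.69 * 52 + (-19) = 16.88

16.88 degC


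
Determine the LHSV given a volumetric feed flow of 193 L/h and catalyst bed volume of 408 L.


LHSV = volumetric feed rate / catalyst volume
= 193 L/h / 408 L
= 0.4730 h^-1

0.4730 h^-1


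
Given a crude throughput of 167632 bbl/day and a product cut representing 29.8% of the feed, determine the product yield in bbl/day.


Crude throughput = 167632 bbl/day
Fraction yield = 29.8%
yield = throughput * fraction / 100
yield = 167632 * 29.8 / 100 = 49954.336

49954.336 bbl/day


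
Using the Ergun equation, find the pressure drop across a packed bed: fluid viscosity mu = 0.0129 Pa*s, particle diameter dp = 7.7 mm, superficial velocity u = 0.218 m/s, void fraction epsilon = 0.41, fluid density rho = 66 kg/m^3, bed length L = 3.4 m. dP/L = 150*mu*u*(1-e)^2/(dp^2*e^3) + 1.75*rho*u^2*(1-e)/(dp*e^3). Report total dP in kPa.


dp = 7.7 mm = 0.0077 m
Viscous term = 150*0.0129*0.218*(1-0.41)^2 / (0.0077^2*0.41^3) = 35934.2
Inertial term = 1.75*66*0.218^2*(1-0.41) / (0.0077*0.41^3) = 6102.46
dP/L = 35934.2 + 6102.46 = 42036.7 Pa/m
dP = 42036.7 * 3.4 / 1000 = 142.9 kPa

142.9 kPa


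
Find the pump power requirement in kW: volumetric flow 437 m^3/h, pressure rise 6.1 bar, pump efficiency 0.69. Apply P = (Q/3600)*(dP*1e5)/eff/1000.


Q = 437 / 3600 = 0.121389 m^3/s
P = 0.121389 * (6.1 * 1e5) / 0.69 / 1000 = 107.3

107.3 kW


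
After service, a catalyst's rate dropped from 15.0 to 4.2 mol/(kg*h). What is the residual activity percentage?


Activity (%) = (rate_used / rate_fresh) * 100
rate_used = 4.2, rate_fresh = 15.0
= (4.2 / 15.0) * 100
= 0.2800 * 100 = 28.00

28.00 %


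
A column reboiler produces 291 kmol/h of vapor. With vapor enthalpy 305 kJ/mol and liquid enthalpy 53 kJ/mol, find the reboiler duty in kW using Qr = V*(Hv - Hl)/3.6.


Qr = 291 * (305 - 53) / 3.6 = 291 * 252 / 3.6 = 20370

20370 kW


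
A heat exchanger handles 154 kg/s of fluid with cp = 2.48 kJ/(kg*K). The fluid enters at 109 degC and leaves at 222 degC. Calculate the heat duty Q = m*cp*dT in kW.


Q = m_dot * cp * delta_T
delta_T = 222 - 109 = 113 K
Q = 154 * 2.48 * 113
= 381.92 * 113
= 43156.96 kW

43156.96 kW


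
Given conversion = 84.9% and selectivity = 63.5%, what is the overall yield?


Overall yield = conversion (%) * selectivity (%) / 100
Conversion = 84.9%, Selectivity = 63.5%
Y = 84.9 * 63.5 / 100
= 53.9115 %

53.9115 %


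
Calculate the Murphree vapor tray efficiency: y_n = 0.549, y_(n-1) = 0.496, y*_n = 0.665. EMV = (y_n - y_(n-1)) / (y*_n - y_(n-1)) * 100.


Murphree vapor efficiency: EMV = (y_n - y_(n-1)) / (y*_n - y_(n-1)) * 100
EMV = (0.549 - 0.496) / (0.665 - 0.496) * 100 = 0.053 / 0.169 * 100 = 31.36

31.36 %


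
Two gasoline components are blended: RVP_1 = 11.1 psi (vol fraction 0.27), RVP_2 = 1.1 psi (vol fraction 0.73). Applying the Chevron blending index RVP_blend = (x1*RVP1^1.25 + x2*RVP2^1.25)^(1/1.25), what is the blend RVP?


Chevron index: RVP_blend = (sum xi*RVPi^1.25)^(1/1.25)
RVP^1.25 terms: 0.27 * 11.1^1.25 + 0.73 * 1.1^1.25 = 6.29274
RVP_blend = 6.29274^(1/1.25) = 4.356

4.356 psi


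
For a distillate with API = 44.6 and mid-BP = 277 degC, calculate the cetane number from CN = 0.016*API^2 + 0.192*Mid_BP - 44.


CN = 0.016 * 44.6^2 + 0.192 * 277 - 44
CN = 31.82656 + 53.184 - 44 = 41.01056

41.01056


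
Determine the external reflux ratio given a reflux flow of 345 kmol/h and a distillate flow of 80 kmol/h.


Reflux ratio definition: R = L / D (liquid returned / distillate withdrawn)
L = 345 kmol/h, D = 80 kmol/h
R = 345 / 80 = 4.312

4.312


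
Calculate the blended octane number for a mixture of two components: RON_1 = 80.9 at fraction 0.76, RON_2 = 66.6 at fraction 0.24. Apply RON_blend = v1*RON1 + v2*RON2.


Linear blending: RON_blend = sum(vi * RONi)
Contribution 1: 0.76 * 80.9 = 61.484
Contribution 2: 0.24 * 66.6 = 15.984
RON_blend = 61.484 + 15.984 = 77.468

77.468


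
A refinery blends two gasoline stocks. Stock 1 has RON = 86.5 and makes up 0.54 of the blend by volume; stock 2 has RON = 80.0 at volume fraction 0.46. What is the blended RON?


Linear blending: RON_blend = sum(vi * RONi)
Contribution 1: 0.54 * 86.5 = 46.71
Contribution 2: 0.46 * 80.0 = 36.8
RON_blend = 46.71 + 36.8 = 83.51

83.51


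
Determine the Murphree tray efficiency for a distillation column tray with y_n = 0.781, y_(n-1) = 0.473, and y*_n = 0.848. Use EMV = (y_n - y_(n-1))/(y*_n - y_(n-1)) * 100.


Murphree vapor efficiency: EMV = (y_n - y_(n-1)) / (y*_n - y_(n-1)) * 100
EMV = (0.781 - 0.473) / (0.848 - 0.473) * 100 = 0.308 / 0.375 * 100 = 82.13

82.13 %


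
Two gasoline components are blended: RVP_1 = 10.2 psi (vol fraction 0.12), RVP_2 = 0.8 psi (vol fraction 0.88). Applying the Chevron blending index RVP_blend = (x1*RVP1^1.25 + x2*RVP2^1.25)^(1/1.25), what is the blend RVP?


Chevron index: RVP_blend = (sum xi*RVPi^1.25)^(1/1.25)
RVP^1.25 terms: 0.12 * 10.2^1.25 + 0.88 * 0.8^1.25 = 2.85322
RVP_blend = 2.85322^(1/1.25) = 2.313

2.313 psi


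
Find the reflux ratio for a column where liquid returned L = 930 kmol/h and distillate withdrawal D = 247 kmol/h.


Reflux ratio definition: R = L / D (liquid returned / distillate withdrawn)
L = 930 kmol/h, D = 247 kmol/h
R = 930 / 247 = 3.765

3.765


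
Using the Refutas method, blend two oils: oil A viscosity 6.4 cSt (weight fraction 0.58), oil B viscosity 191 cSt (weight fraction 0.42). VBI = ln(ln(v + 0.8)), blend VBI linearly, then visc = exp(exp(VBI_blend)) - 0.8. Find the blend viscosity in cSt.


Refutas method: VBN_i = 14.534*ln(ln(visc_i + 0.8)) + 10.975, blended linearly by mass fraction; since VBN is linear in VBI_i = ln(ln(visc_i + 0.8)) and the fractions sum to 1, blend VBI directly: visc = exp(exp(VBI_blend)) - 0.8
VBI_1 = ln(ln(6.4 + 0.8)) = 0.680103
VBI_2 = ln(ln(191 + 0.8)) = 1.65946
VBI_blend = 0.58 * 0.680103 + 0.42 * 1.65946 = 1.09143
visc_blend = exp(exp(1.09143)) - 0.8 = 18.86

18.86 cSt


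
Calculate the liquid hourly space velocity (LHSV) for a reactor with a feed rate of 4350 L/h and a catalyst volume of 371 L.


LHSV = volumetric feed rate / catalyst volume
= 4350 L/h / 371 L
= 11.73 h^-1

11.73 h^-1


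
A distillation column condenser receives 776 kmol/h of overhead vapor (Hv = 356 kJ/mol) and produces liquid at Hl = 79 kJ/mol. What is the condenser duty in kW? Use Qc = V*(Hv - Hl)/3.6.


Qc = 776 * (356 - 79) / 3.6 = 776 * 277 / 3.6 = 59710

59710 kW


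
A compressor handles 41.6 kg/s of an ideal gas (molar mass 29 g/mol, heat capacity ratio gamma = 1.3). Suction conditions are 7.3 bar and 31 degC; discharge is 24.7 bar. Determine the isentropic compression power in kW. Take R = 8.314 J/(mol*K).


Isentropic work: W = m*(gamma/(gamma-1))*(R*T1/MW)*((P2/P1)^((gamma-1)/gamma) - 1)
T1 = 31 + 273.15 = 304.15 K
Pressure ratio = 24.7 / 7.3 = 3.38356
Exponent = (1.3 - 1)/1.3 = 0.230769
(P2/P1)^exp - 1 = 3.38356^0.230769 - 1 = 0.324839
W = 41.6 * 1.3 / 0.3 * 8.314 * 304.15 / 29 * 0.324839 = 5106

5106 kW


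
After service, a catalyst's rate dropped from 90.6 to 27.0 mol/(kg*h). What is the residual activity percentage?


Activity (%) = (rate_used / rate_fresh) * 100
rate_used = 27.0, rate_fresh = 90.6
= (27.0 / 90.6) * 100
= 0.2980 * 100 = 29.80

29.80 %


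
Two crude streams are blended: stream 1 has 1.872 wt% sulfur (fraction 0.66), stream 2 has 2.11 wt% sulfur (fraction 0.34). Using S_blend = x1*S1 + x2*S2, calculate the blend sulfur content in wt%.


Linear sulfur blending: S_blend = x1*S1 + x2*S2
Contribution 1: 0.66 * 1.872 = 1.23552 wt%
Contribution 2: 0.34 * 2.11 = 0.7174 wt%
S_blend = 1.23552 + 0.7174 = 1.95292

1.95292 wt%


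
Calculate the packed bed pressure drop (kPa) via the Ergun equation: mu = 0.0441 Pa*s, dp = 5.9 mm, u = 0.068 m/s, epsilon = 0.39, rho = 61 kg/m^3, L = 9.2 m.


dp = 5.9 mm = 0.0059 m
Viscous term = 150*0.0441*0.068*(1-0.39)^2 / (0.0059^2*0.39^3) = 81058.9
Inertial term = 1.75*61*0.068^2*(1-0.39) / (0.0059*0.39^3) = 860.339
dP/L = 81058.9 + 860.339 = 81919.2 Pa/m
dP = 81919.2 * 9.2 / 1000 = 753.7 kPa

753.7 kPa


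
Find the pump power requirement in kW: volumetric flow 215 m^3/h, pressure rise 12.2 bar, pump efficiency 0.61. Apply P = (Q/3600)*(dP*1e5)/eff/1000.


Q = 215 / 3600 = 0.0597222 m^3/s
P = 0.0597222 * (12.2 * 1e5) / 0.61 / 1000 = 119.4

119.4 kW


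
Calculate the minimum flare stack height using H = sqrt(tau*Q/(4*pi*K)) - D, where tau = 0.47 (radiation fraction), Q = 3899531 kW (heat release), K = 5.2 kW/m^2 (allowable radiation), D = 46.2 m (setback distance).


tau*Q/(4*pi*K) = 0.47 * 3899531 / (4 * pi * 5.2) = 28047.7
sqrt(28047.7) = 167.474
H = 167.474 - 46.2 = 121.3

121.3 m


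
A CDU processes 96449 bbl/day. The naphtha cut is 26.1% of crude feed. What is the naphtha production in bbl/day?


Crude throughput = 96449 bbl/day
Fraction yield = 26.1%
yield = throughput * fraction / 100
yield = 96449 * 26.1 / 100 = 25173.189

25173.189 bbl/day


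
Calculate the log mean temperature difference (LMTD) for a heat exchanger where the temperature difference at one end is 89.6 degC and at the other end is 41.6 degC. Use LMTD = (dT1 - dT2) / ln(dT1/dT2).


LMTD = (dT1 - dT2) / ln(dT1/dT2)
= (89.6 - 41.6) / ln(89.6 / 41.6) = 48 / 0.767255 = 62.56

62.56 degC


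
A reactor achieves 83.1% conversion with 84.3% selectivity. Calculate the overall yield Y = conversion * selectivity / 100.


Overall yield = conversion (%) * selectivity (%) / 100
Conversion = 83.1%, Selectivity = 84.3%
Y = 83.1 * 84.3 / 100
= 70.0533 %

70.0533 %


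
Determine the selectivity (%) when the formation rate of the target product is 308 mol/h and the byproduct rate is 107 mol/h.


Selectivity = desired / (desired + undesired) * 100
Total products = 308 + 107 = 415 mol/h
S = 308 / 415 * 100
= 0.7422 * 100
= 74.22 %

74.22 %


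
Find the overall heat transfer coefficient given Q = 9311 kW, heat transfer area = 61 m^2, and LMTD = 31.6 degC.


From Q = U*A*LMTD, U = Q / (A * LMTD)
U = 9311 / (61 * 31.6) = 9311 / 1927.6 = 4.830

4.830 kW/(m^2*K)


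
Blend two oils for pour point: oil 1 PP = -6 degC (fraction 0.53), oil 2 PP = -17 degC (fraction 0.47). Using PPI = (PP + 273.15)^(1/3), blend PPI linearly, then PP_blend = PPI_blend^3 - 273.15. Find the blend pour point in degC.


PPI_1 = (-6 + 273.15)^(1/3) = 6.440482
PPI_2 = (-17 + 273.15)^(1/3) = 6.350844
PPI_blend = 0.53 * 6.440482 + 0.47 * 6.350844 = 6.398352
PP_blend = 6.398352^3 - 273.15 = 261.9415 - 273.15 = -11.21

-11.21 degC


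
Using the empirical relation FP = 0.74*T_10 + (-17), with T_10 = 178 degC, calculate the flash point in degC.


FP = 0.74 * 178 + (-17) = 114.72

114.72 degC


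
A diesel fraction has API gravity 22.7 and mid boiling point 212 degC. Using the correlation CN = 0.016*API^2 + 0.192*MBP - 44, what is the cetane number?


CN = 0.016 * 22.7^2 + 0.192 * 212 - 44
CN = 8.24464 + 40.704 - 44 = 4.94864

4.94864


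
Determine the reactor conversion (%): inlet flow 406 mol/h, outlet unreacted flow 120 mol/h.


X = (F_in - F_out) / F_in * 100
Moles reacted = 406 - 120 = 286
X = 286 / 406 * 100
= 0.7044 * 100
= 70.44 %

70.44 %


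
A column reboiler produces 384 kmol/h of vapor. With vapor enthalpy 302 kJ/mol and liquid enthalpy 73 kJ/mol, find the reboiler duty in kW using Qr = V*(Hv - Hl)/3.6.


Qr = 384 * (302 - 73) / 3.6 = 384 * 229 / 3.6 = 24430

24430 kW


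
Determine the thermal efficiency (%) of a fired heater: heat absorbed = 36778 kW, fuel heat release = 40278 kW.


Furnace efficiency = Q_absorbed / Q_fuel * 100
= 36778 / 40278 * 100 = 91.31

91.31 %


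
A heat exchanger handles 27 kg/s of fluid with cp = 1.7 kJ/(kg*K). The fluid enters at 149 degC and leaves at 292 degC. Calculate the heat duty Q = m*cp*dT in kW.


Q = m_dot * cp * delta_T
delta_T = 292 - 149 = 143 K
Q = 27 * 1.7 * 143
= 45.9 * 143
= 6563.7 kW

6563.7 kW


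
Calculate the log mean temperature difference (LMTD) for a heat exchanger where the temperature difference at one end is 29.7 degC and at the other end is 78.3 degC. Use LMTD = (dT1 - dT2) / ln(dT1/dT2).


LMTD = (dT1 - dT2) / ln(dT1/dT2)
= (29.7 - 78.3) / ln(29.7 / 78.3) = -48.6 / -0.969401 = 50.13

50.13 degC


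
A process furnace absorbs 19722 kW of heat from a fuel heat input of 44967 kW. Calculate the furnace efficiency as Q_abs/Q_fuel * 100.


Furnace efficiency = Q_absorbed / Q_fuel * 100
= 19722 / 44967 * 100 = 43.86

43.86 %


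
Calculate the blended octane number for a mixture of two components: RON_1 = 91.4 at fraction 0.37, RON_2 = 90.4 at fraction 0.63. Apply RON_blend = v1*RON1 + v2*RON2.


Linear blending: RON_blend = sum(vi * RONi)
Contribution 1: 0.37 * 91.4 = 33.818
Contribution 2: 0.63 * 90.4 = 56.952
RON_blend = 33.818 + 56.952 = 90.77

90.77


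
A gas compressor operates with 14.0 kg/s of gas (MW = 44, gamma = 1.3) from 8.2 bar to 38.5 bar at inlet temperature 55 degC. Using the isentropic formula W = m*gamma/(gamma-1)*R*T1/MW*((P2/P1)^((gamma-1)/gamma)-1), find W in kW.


Isentropic work: W = m*(gamma/(gamma-1))*(R*T1/MW)*((P2/P1)^((gamma-1)/gamma) - 1)
T1 = 55 + 273.15 = 328.15 K
Pressure ratio = 38.5 / 8.2 = 4.69512
Exponent = (1.3 - 1)/1.3 = 0.230769
(P2/P1)^exp - 1 = 4.69512^0.230769 - 1 = 0.428878
W = 14.0 * 1.3 / 0.3 * 8.314 * 328.15 / 44 * 0.428878 = 1613

1613 kW


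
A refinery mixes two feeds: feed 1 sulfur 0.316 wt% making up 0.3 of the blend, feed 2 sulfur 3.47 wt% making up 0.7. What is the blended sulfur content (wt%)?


Linear sulfur blending: S_blend = x1*S1 + x2*S2
Contribution 1: 0.3 * 0.316 = 0.0948 wt%
Contribution 2: 0.7 * 3.47 = 2.429 wt%
S_blend = 0.0948 + 2.429 = 2.5238

2.5238 wt%


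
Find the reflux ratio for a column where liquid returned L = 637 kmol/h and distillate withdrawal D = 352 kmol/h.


Reflux ratio definition: R = L / D (liquid returned / distillate withdrawn)
L = 637 kmol/h, D = 352 kmol/h
R = 637 / 352 = 1.810

1.810


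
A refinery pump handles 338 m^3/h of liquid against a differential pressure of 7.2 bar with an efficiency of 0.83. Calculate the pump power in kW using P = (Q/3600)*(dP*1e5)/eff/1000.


Q = 338 / 3600 = 0.0938889 m^3/s
P = 0.0938889 * (7.2 * 1e5) / 0.83 / 1000 = 81.45

81.45 kW


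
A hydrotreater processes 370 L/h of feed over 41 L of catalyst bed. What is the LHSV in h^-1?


LHSV = volumetric feed rate / catalyst volume
= 370 L/h / 41 L
= 9.024 h^-1

9.024 h^-1


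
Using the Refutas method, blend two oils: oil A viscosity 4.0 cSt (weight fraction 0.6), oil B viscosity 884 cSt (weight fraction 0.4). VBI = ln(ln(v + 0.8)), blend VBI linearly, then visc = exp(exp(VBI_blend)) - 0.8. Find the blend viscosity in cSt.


Refutas method: VBN_i = 14.534*ln(ln(visc_i + 0.8)) + 10.975, blended linearly by mass fraction; since VBN is linear in VBI_i = ln(ln(visc_i + 0.8)) and the fractions sum to 1, blend VBI directly: visc = exp(exp(VBI_blend)) - 0.8
VBI_1 = ln(ln(4.0 + 0.8)) = 0.450194
VBI_2 = ln(ln(884 + 0.8)) = 1.91477
VBI_blend = 0.6 * 0.450194 + 0.4 * 1.91477 = 1.03602
visc_blend = exp(exp(1.03602)) - 0.8 = 15.94

15.94 cSt


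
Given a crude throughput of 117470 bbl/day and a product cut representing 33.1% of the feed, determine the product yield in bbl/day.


Crude throughput = 117470 bbl/day
Fraction yield = 33.1%
yield = throughput * fraction / 100
yield = 117470 * 33.1 / 100 = 38882.57

38882.57 bbl/day


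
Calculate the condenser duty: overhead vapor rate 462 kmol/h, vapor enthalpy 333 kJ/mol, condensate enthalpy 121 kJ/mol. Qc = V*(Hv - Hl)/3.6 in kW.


Qc = 462 * (333 - 121) / 3.6 = 462 * 212 / 3.6 = 27210

27210 kW


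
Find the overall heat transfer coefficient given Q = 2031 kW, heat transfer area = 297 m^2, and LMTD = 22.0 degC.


From Q = U*A*LMTD, U = Q / (A * LMTD)
U = 2031 / (297 * 22.0) = 2031 / 6534 = 0.3108

0.3108 kW/(m^2*K)


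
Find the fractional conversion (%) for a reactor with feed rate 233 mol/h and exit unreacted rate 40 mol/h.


X = (F_in - F_out) / F_in * 100
Moles reacted = 233 - 40 = 193
X = 193 / 233 * 100
= 0.8283 * 100
= 82.83 %

82.83 %


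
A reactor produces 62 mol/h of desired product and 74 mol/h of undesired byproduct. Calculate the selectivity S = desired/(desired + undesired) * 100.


Selectivity = desired / (desired + undesired) * 100
Total products = 62 + 74 = 136 mol/h
S = 62 / 136 * 100
= 0.4559 * 100
= 45.59 %

45.59 %


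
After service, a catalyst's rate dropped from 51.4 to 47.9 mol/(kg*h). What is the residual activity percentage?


Activity (%) = (rate_used / rate_fresh) * 100
rate_used = 47.9, rate_fresh = 51.4
= (47.9 / 51.4) * 100
= 0.9319 * 100 = 93.19

93.19 %


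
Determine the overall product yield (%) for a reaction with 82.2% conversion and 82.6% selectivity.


Overall yield = conversion (%) * selectivity (%) / 100
Conversion = 82.2%, Selectivity = 82.6%
Y = 82.2 * 82.6 / 100
= 67.8972 %

67.8972 %


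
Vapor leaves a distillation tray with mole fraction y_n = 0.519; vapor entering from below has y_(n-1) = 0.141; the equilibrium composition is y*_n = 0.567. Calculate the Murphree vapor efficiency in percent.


Murphree vapor efficiency: EMV = (y_n - y_(n-1)) / (y*_n - y_(n-1)) * 100
EMV = (0.519 - 0.141) / (0.567 - 0.141) * 100 = 0.378 / 0.426 * 100 = 88.73

88.73 %


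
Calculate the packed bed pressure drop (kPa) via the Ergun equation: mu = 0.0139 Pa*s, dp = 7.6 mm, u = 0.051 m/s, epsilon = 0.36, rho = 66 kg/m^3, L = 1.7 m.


dp = 7.6 mm = 0.0076 m
Viscous term = 150*0.0139*0.051*(1-0.36)^2 / (0.0076^2*0.36^3) = 16162.2
Inertial term = 1.75*66*0.051^2*(1-0.36) / (0.0076*0.36^3) = 542.227
dP/L = 16162.2 + 542.227 = 16704.4 Pa/m
dP = 16704.4 * 1.7 / 1000 = 28.40 kPa

28.40 kPa


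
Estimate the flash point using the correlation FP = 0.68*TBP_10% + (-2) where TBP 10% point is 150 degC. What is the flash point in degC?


FP = 0.68 * 150 + (-2) = 100

100 degC


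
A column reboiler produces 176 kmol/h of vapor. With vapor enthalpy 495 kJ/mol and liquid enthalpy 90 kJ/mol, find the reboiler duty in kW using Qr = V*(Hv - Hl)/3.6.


Qr = 176 * (495 - 90) / 3.6 = 176 * 405 / 3.6 = 19800

19800 kW


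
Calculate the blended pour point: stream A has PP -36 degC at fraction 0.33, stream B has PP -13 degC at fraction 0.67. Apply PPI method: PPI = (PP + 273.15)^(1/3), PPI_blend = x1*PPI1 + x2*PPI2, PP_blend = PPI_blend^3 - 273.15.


PPI_1 = (-36 + 273.15)^(1/3) = 6.189768
PPI_2 = (-13 + 273.15)^(1/3) = 6.383731
PPI_blend = 0.33 * 6.189768 + 0.67 * 6.383731 = 6.319723
PP_blend = 6.319723^3 - 273.15 = 252.4028 - 273.15 = -20.75

-20.75 degC


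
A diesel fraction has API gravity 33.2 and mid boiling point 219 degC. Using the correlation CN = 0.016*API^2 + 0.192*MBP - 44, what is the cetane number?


CN = 0.016 * 33.2^2 + 0.192 * 219 - 44
CN = 17.63584 + 42.048 - 44 = 15.68384

15.68384


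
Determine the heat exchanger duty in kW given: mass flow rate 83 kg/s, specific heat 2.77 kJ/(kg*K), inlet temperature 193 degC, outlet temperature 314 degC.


Q = m_dot * cp * delta_T
delta_T = 314 - 193 = 121 K
Q = 83 * 2.77 * 121
= 229.91 * 121
= 27819.11 kW

27819.11 kW


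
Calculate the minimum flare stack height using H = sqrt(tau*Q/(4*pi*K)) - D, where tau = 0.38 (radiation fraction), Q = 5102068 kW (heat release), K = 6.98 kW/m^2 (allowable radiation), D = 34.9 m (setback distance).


tau*Q/(4*pi*K) = 0.38 * 5102068 / (4 * pi * 6.98) = 22103.7
sqrt(22103.7) = 148.673
H = 148.673 - 34.9 = 113.8

113.8 m


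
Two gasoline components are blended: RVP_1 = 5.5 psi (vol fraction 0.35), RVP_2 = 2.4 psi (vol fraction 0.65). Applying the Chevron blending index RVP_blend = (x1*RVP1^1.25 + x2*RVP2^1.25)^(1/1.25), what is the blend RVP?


Chevron index: RVP_blend = (sum xi*RVPi^1.25)^(1/1.25)
RVP^1.25 terms: 0.35 * 5.5^1.25 + 0.65 * 2.4^1.25 = 4.88964
RVP_blend = 4.88964^(1/1.25) = 3.560

3.560 psi


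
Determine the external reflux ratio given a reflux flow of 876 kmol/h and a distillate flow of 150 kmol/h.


Reflux ratio definition: R = L / D (liquid returned / distillate withdrawn)
L = 876 kmol/h, D = 150 kmol/h
R = 876 / 150 = 5.840

5.840


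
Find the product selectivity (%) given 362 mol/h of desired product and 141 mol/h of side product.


Selectivity = desired / (desired + undesired) * 100
Total products = 362 + 141 = 503 mol/h
S = 362 / 503 * 100
= 0.7197 * 100
= 71.97 %

71.97 %


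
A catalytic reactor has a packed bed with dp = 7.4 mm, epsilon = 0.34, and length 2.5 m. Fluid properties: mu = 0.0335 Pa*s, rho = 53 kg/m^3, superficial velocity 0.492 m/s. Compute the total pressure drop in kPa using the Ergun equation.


dp = 7.4 mm = 0.0074 m
Viscous term = 150*0.0335*0.492*(1-0.34)^2 / (0.0074^2*0.34^3) = 500367
Inertial term = 1.75*53*0.492^2*(1-0.34) / (0.0074*0.34^3) = 50947.1
dP/L = 500367 + 50947.1 = 551314 Pa/m
dP = 551314 * 2.5 / 1000 = 1378 kPa

1378 kPa


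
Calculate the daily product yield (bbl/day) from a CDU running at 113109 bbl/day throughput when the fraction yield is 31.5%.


Crude throughput = 113109 bbl/day
Fraction yield = 31.5%
yield = throughput * fraction / 100
yield = 113109 * 31.5 / 100 = 35629.335

35629.335 bbl/day


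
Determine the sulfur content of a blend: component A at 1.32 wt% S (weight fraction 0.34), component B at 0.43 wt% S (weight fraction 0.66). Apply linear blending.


Linear sulfur blending: S_blend = x1*S1 + x2*S2
Contribution 1: 0.34 * 1.32 = 0.4488 wt%
Contribution 2: 0.66 * 0.43 = 0.2838 wt%
S_blend = 0.4488 + 0.2838 = 0.7326

0.7326 wt%


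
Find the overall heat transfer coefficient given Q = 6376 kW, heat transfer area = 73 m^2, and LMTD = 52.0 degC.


From Q = U*A*LMTD, U = Q / (A * LMTD)
U = 6376 / (73 * 52.0) = 6376 / 3796 = 1.680

1.680 kW/(m^2*K)


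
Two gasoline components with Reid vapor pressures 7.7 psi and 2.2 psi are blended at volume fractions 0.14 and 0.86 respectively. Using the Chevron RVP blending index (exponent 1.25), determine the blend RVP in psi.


Chevron index: RVP_blend = (sum xi*RVPi^1.25)^(1/1.25)
RVP^1.25 terms: 0.14 * 7.7^1.25 + 0.86 * 2.2^1.25 = 4.09997
RVP_blend = 4.09997^(1/1.25) = 3.092

3.092 psi


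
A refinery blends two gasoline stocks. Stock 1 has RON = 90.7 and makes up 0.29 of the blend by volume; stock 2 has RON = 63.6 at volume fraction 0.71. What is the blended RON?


Linear blending: RON_blend = sum(vi * RONi)
Contribution 1: 0.29 * 90.7 = 26.303
Contribution 2: 0.71 * 63.6 = 45.156
RON_blend = 26.303 + 45.156 = 71.459

71.459


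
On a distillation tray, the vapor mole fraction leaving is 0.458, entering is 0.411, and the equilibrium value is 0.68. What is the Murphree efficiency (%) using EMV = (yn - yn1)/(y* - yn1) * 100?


Murphree vapor efficiency: EMV = (y_n - y_(n-1)) / (y*_n - y_(n-1)) * 100
EMV = (0.458 - 0.411) / (0.68 - 0.411) * 100 = 0.047 / 0.269 * 100 = 17.47

17.47 %


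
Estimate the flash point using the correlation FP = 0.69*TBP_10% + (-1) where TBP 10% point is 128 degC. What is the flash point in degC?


FP = 0.69 * 128 + (-1) = 87.32

87.32 degC


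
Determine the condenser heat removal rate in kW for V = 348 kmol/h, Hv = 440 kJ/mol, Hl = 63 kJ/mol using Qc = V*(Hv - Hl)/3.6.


Qc = 348 * (440 - 63) / 3.6 = 348 * 377 / 3.6 = 36440

36440 kW


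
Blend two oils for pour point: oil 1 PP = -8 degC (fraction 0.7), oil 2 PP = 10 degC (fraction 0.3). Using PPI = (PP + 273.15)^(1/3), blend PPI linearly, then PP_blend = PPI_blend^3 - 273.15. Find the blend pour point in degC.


PPI_1 = (-8 + 273.15)^(1/3) = 6.42437
PPI_2 = (10 + 273.15)^(1/3) = 6.566574
PPI_blend = 0.7 * 6.42437 + 0.3 * 6.566574 = 6.467031
PP_blend = 6.467031^3 - 273.15 = 270.4673 - 273.15 = -2.68

-2.68 degC


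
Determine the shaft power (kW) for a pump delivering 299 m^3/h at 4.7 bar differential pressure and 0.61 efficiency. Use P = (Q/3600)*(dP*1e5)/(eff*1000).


Q = 299 / 3600 = 0.0830556 m^3/s
P = 0.0830556 * (4.7 * 1e5) / 0.61 / 1000 = 63.99

63.99 kW


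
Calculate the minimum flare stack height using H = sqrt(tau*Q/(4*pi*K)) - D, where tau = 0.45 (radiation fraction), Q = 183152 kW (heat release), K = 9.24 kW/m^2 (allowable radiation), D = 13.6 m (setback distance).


tau*Q/(4*pi*K) = 0.45 * 183152 / (4 * pi * 9.24) = 709.81
sqrt(709.81) = 26.6423
H = 26.6423 - 13.6 = 13.04

13.04 m


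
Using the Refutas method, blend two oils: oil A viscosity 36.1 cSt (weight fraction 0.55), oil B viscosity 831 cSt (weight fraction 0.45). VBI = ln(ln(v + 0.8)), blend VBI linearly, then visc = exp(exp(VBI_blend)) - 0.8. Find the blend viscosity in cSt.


Refutas method: VBN_i = 14.534*ln(ln(visc_i + 0.8)) + 10.975, blended linearly by mass fraction; since VBN is linear in VBI_i = ln(ln(visc_i + 0.8)) and the fractions sum to 1, blend VBI directly: visc = exp(exp(VBI_blend)) - 0.8
VBI_1 = ln(ln(36.1 + 0.8)) = 1.28321
VBI_2 = ln(ln(831 + 0.8)) = 1.90562
VBI_blend = 0.55 * 1.28321 + 0.45 * 1.90562 = 1.56329
visc_blend = exp(exp(1.56329)) - 0.8 = 117.7

117.7 cSt


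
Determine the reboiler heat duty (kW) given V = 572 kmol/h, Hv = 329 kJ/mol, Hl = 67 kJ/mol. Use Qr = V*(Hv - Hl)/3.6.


Qr = 572 * (329 - 67) / 3.6 = 572 * 262 / 3.6 = 41630

41630 kW


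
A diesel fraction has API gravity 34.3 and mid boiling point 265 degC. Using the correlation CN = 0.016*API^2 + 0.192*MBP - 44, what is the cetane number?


CN = 0.016 * 34.3^2 + 0.192 * 265 - 44
CN = 18.82384 + 50.88 - 44 = 25.70384

25.70384


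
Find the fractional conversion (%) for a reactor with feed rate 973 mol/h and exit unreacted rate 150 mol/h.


X = (F_in - F_out) / F_in * 100
Moles reacted = 973 - 150 = 823
X = 823 / 973 * 100
= 0.8458 * 100
= 84.58 %

84.58 %


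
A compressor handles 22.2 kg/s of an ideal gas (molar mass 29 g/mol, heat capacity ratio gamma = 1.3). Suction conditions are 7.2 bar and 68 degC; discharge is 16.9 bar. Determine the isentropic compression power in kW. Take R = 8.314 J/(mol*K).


Isentropic work: W = m*(gamma/(gamma-1))*(R*T1/MW)*((P2/P1)^((gamma-1)/gamma) - 1)
T1 = 68 + 273.15 = 341.15 K
Pressure ratio = 16.9 / 7.2 = 2.34722
Exponent = (1.3 - 1)/1.3 = 0.230769
(P2/P1)^exp - 1 = 2.34722^0.230769 - 1 = 0.217622
W = 22.2 * 1.3 / 0.3 * 8.314 * 341.15 / 29 * 0.217622 = 2048

2048 kW


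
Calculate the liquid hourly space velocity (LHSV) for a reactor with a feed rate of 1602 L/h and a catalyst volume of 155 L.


LHSV = volumetric feed rate / catalyst volume
= 1602 L/h / 155 L
= 10.34 h^-1

10.34 h^-1


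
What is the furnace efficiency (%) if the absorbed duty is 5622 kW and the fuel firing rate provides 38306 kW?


Furnace efficiency = Q_absorbed / Q_fuel * 100
= 5622 / 38306 * 100 = 14.68

14.68 %


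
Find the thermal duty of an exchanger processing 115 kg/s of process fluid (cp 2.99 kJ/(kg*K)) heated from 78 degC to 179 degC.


Q = m_dot * cp * delta_T
delta_T = 179 - 78 = 101 K
Q = 115 * 2.99 * 101
= 343.85 * 101
= 34728.85 kW

34728.85 kW


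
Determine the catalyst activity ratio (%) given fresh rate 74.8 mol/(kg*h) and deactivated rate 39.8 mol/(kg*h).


Activity (%) = (rate_used / rate_fresh) * 100
rate_used = 39.8, rate_fresh = 74.8
= (39.8 / 74.8) * 100
= 0.5321 * 100 = 53.21

53.21 %


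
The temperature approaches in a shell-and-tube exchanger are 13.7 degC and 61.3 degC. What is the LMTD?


LMTD = (dT1 - dT2) / ln(dT1/dT2)
= (13.7 - 61.3) / ln(13.7 / 61.3) = -47.6 / -1.49838 = 31.77

31.77 degC


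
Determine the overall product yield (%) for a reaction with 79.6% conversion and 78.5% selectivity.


Overall yield = conversion (%) * selectivity (%) / 100
Conversion = 79.6%, Selectivity = 78.5%
Y = 79.6 * 78.5 / 100
= 62.486 %

62.486 %


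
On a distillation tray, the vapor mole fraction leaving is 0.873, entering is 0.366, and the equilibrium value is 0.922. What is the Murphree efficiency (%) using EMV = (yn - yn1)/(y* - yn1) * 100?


Murphree vapor efficiency: EMV = (y_n - y_(n-1)) / (y*_n - y_(n-1)) * 100
EMV = (0.873 - 0.366) / (0.922 - 0.366) * 100 = 0.507 / 0.556 * 100 = 91.19

91.19 %


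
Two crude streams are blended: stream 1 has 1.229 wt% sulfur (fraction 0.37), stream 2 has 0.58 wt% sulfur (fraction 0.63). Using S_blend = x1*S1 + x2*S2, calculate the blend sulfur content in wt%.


Linear sulfur blending: S_blend = x1*S1 + x2*S2
Contribution 1: 0.37 * 1.229 = 0.45473 wt%
Contribution 2: 0.63 * 0.58 = 0.3654 wt%
S_blend = 0.45473 + 0.3654 = 0.82013

0.82013 wt%


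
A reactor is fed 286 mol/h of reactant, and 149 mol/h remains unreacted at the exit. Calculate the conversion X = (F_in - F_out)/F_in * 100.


X = (F_in - F_out) / F_in * 100
Moles reacted = 286 - 149 = 137
X = 137 / 286 * 100
= 0.4790 * 100
= 47.90 %

47.90 %


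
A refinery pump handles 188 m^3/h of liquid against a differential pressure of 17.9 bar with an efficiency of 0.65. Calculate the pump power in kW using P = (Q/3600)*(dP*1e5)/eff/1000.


Q = 188 / 3600 = 0.0522222 m^3/s
P = 0.0522222 * (17.9 * 1e5) / 0.65 / 1000 = 143.8

143.8 kW


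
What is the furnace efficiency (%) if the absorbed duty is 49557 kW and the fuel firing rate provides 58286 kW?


Furnace efficiency = Q_absorbed / Q_fuel * 100
= 49557 / 58286 * 100 = 85.02

85.02 %


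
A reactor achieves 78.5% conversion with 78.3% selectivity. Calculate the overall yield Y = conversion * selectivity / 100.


Overall yield = conversion (%) * selectivity (%) / 100
Conversion = 78.5%, Selectivity = 78.3%
Y = 78.5 * 78.3 / 100
= 61.4655 %

61.4655 %


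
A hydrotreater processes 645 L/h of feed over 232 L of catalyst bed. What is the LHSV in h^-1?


LHSV = volumetric feed rate / catalyst volume
= 645 L/h / 232 L
= 2.780 h^-1

2.780 h^-1


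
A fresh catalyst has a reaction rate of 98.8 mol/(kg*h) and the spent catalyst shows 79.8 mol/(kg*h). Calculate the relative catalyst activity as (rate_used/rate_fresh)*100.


Activity (%) = (rate_used / rate_fresh) * 100
rate_used = 79.8, rate_fresh = 98.8
= (79.8 / 98.8) * 100
= 0.8077 * 100 = 80.77

80.77 %


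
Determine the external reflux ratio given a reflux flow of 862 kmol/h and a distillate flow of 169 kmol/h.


Reflux ratio definition: R = L / D (liquid returned / distillate withdrawn)
L = 862 kmol/h, D = 169 kmol/h
R = 862 / 169 = 5.101

5.101


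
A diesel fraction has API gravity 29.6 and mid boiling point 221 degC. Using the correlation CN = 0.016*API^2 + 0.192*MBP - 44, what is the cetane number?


CN = 0.016 * 29.6^2 + 0.192 * 221 - 44
CN = 14.01856 + 42.432 - 44 = 12.45056

12.45056


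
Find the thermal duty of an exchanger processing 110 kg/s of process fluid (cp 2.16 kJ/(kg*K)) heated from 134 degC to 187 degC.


Q = m_dot * cp * delta_T
delta_T = 187 - 134 = 53 K
Q = 110 * 2.16 * 53
= 237.6 * 53
= 12592.8 kW

12592.8 kW


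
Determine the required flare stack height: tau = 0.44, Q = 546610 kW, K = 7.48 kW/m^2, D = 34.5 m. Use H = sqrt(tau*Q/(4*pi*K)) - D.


tau*Q/(4*pi*K) = 0.44 * 546610 / (4 * pi * 7.48) = 2558.7
sqrt(2558.7) = 50.5836
H = 50.5836 - 34.5 = 16.08

16.08 m


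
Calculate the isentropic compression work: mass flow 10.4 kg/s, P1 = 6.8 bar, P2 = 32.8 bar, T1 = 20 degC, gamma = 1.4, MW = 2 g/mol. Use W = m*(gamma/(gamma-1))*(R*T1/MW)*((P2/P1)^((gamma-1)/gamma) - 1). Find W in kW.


Isentropic work: W = m*(gamma/(gamma-1))*(R*T1/MW)*((P2/P1)^((gamma-1)/gamma) - 1)
T1 = 20 + 273.15 = 293.15 K
Pressure ratio = 32.8 / 6.8 = 4.82353
Exponent = (1.4 - 1)/1.4 = 0.285714
(P2/P1)^exp - 1 = 4.82353^0.285714 - 1 = 0.567642
W = 10.4 * 1.4 / 0.4 * 8.314 * 293.15 / 2 * 0.567642 = 25180

25180 kW


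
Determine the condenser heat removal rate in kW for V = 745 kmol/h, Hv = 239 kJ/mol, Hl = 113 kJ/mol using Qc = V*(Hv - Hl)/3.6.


Qc = 745 * (239 - 113) / 3.6 = 745 * 126 / 3.6 = 26080

26080 kW


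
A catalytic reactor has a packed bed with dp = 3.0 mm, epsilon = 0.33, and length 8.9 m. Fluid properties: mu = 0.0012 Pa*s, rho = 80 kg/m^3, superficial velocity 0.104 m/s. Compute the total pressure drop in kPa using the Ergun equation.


dp = 3.0 mm = 0.003 m
Viscous term = 150*0.0012*0.104*(1-0.33)^2 / (0.003^2*0.33^3) = 25981.9
Inertial term = 1.75*80*0.104^2*(1-0.33) / (0.003*0.33^3) = 9410.36
dP/L = 25981.9 + 9410.36 = 35392.3 Pa/m
dP = 35392.3 * 8.9 / 1000 = 315.0 kPa

315.0 kPa


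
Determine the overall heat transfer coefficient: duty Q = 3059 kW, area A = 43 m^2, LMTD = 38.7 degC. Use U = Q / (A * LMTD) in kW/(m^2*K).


From Q = U*A*LMTD, U = Q / (A * LMTD)
U = 3059 / (43 * 38.7) = 3059 / 1664.1 = 1.838

1.838 kW/(m^2*K)


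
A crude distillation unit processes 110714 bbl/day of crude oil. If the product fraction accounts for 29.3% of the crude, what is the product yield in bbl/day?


Crude throughput = 110714 bbl/day
Fraction yield = 29.3%
yield = throughput * fraction / 100
yield = 110714 * 29.3 / 100 = 32439.202

32439.202 bbl/day


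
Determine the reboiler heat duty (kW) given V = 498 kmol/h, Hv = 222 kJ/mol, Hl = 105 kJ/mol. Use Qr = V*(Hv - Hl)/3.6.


Qr = 498 * (222 - 105) / 3.6 = 498 * 117 / 3.6 = 16180

16180 kW


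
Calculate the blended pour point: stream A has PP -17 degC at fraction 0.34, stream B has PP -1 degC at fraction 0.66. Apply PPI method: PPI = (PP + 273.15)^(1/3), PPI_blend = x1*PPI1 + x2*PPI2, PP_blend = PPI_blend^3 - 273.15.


PPI_1 = (-17 + 273.15)^(1/3) = 6.350844
PPI_2 = (-1 + 273.15)^(1/3) = 6.480414
PPI_blend = 0.34 * 6.350844 + 0.66 * 6.480414 = 6.43636
PP_blend = 6.43636^3 - 273.15 = 266.6373 - 273.15 = -6.51

-6.51 degC


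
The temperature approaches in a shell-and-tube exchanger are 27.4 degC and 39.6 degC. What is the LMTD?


LMTD = (dT1 - dT2) / ln(dT1/dT2)
= (27.4 - 39.6) / ln(27.4 / 39.6) = -12.2 / -0.368286 = 33.13

33.13 degC


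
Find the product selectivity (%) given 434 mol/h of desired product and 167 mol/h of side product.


Selectivity = desired / (desired + undesired) * 100
Total products = 434 + 167 = 601 mol/h
S = 434 / 601 * 100
= 0.7221 * 100
= 72.21 %

72.21 %


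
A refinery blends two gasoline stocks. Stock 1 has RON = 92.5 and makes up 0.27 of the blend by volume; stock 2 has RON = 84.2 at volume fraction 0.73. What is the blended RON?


Linear blending: RON_blend = sum(vi * RONi)
Contribution 1: 0.27 * 92.5 = 24.975
Contribution 2: 0.73 * 84.2 = 61.466
RON_blend = 24.975 + 61.466 = 86.441

86.441


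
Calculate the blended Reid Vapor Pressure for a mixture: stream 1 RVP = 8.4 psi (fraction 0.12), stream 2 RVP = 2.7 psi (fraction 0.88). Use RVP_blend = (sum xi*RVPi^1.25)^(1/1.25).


Chevron index: RVP_blend = (sum xi*RVPi^1.25)^(1/1.25)
RVP^1.25 terms: 0.12 * 8.4^1.25 + 0.88 * 2.7^1.25 = 4.76175
RVP_blend = 4.76175^(1/1.25) = 3.485

3.485 psi


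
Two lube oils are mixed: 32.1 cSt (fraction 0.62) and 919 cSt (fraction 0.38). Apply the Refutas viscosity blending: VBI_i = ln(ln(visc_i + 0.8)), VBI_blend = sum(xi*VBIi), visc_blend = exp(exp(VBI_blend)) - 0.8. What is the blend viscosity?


Refutas method: VBN_i = 14.534*ln(ln(visc_i + 0.8)) + 10.975, blended linearly by mass fraction; since VBN is linear in VBI_i = ln(ln(visc_i + 0.8)) and the fractions sum to 1, blend VBI directly: visc = exp(exp(VBI_blend)) - 0.8
VBI_1 = ln(ln(32.1 + 0.8)) = 1.2509
VBI_2 = ln(ln(919 + 0.8)) = 1.92047
VBI_blend = 0.62 * 1.2509 + 0.38 * 1.92047 = 1.50534
visc_blend = exp(exp(1.50534)) - 0.8 = 89.73

89.73 cSt


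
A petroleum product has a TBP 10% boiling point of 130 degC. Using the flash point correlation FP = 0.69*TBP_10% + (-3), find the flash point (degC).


FP = 0.69 * 130 + (-3) = 86.7

86.7 degC


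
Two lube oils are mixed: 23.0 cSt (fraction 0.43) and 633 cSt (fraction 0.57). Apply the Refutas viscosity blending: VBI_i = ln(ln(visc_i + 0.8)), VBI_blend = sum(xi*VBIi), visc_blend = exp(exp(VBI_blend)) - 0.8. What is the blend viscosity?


Refutas method: VBN_i = 14.534*ln(ln(visc_i + 0.8)) + 10.975, blended linearly by mass fraction; since VBN is linear in VBI_i = ln(ln(visc_i + 0.8)) and the fractions sum to 1, blend VBI directly: visc = exp(exp(VBI_blend)) - 0.8
VBI_1 = ln(ln(23.0 + 0.8)) = 1.15363
VBI_2 = ln(ln(633 + 0.8)) = 1.86435
VBI_blend = 0.43 * 1.15363 + 0.57 * 1.86435 = 1.55874
visc_blend = exp(exp(1.55874)) - 0.8 = 115.1

115.1 cSt


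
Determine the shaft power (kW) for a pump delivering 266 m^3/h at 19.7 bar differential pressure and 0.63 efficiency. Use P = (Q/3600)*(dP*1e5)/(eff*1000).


Q = 266 / 3600 = 0.0738889 m^3/s
P = 0.0738889 * (19.7 * 1e5) / 0.63 / 1000 = 231.0

231.0 kW


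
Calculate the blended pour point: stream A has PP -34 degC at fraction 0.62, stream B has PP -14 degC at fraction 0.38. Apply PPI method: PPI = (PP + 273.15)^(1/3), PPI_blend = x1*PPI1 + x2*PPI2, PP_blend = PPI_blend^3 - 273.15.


PPI_1 = (-34 + 273.15)^(1/3) = 6.20712
PPI_2 = (-14 + 273.15)^(1/3) = 6.375541
PPI_blend = 0.62 * 6.20712 + 0.38 * 6.375541 = 6.27112
PP_blend = 6.27112^3 - 273.15 = 246.624 - 273.15 = -26.53

-26.53 degC


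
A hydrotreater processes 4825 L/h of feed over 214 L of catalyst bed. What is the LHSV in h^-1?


LHSV = volumetric feed rate / catalyst volume
= 4825 L/h / 214 L
= 22.55 h^-1

22.55 h^-1
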